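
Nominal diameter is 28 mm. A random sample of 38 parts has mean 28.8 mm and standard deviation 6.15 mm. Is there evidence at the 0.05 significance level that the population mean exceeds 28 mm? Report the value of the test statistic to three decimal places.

H0: μ = 28; H1: μ > 28 (one-sample t-test, right-tailed).
t = (x̄ − μ₀)/(s/√n) = (28.8 − 28)/(6.15/√38) = 0.802
df = n − 1 = 37
p-value = P(T ≥ 0.802) ≈ 0.2139
Since p ≈ 0.2139 > α = 0.05, fail to reject H0; the evidence is not statistically significant.

0.802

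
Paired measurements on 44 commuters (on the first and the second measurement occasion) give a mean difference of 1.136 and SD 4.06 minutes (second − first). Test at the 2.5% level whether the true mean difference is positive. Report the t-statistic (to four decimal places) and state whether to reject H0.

H0: μ_d = 0; H1: μ_d > 0 (paired t-test on the differences, right-tailed).
t = d̄/(s_d/√n) = 1.136/(4.06/√44) = 1.8560
df = n − 1 = 43
p-value = P(T ≥ 1.8560) ≈ 0.035
Since p ≈ 0.035 > α = 0.025, fail to reject H0; the evidence is not statistically significant.

t = 1.8560; fail to reject H0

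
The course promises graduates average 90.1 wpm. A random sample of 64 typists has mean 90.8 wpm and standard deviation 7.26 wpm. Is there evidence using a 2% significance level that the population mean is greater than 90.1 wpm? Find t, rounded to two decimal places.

H0: μ = 90.1; H1: μ > 90.1 (one-sample t-test, right-tailed).
t = (x̄ − μ₀)/(s/√n) = (90.8 − 90.1)/(7.26/√64) = 0.77
df = n − 1 = 63
p-value = P(T ≥ 0.77) ≈ 0.2217
Since p ≈ 0.2217 > α = 0.02, fail to reject H0; the data do not provide sufficient evidence against H0.

0.77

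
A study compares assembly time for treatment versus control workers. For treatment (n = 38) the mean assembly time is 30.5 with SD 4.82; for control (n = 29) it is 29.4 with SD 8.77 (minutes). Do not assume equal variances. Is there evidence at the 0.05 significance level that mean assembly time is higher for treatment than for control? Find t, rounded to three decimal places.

0.609

Let group 1 = treatment, group 2 = control. H0: μ_1 = μ_2; H1: μ_1 > μ_2 (Welch's two-sample t-test, right-tailed).
t = (x̄_1 − x̄_2)/√(s_1²/n_1 + s_2²/n_2) = (30.5 − 29.4)/√(4.82²/38 + 8.77²/29) = 0.609
Welch–Satterthwaite df ≈ 40.76
p-value = P(T ≥ 0.609) ≈ 0.2730
Since p ≈ 0.2730 > α = 0.05, fail to reject H0; the evidence is not statistically significant.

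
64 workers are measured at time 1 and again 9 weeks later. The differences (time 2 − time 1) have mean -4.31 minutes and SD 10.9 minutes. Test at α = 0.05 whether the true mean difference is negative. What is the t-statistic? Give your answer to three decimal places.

-3.163

H0: μ_d = 0; H1: μ_d < 0 (paired t-test on the differences, left-tailed).
t = d̄/(s_d/√n) = -4.31/(10.9/√64) = -3.163
df = n − 1 = 63
p-value = P(T ≤ -3.163) ≈ 0.001
Since p ≈ 0.001 < α = 0.05, reject H0; the data support H1.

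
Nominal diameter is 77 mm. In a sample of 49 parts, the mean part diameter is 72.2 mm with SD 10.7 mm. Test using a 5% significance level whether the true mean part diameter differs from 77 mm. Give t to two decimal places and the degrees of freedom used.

t = -3.14, df = 48

H0: μ = 77; H1: μ ≠ 77 (one-sample t-test, two-sided).
t = (x̄ − μ₀)/(s/√n) = (72.2 − 77)/(10.7/√49) = -3.14
df = n − 1 = 48
Two-sided p-value ≈ 0.003
Since p ≈ 0.003 < α = 0.05, reject H0; the evidence is statistically significant.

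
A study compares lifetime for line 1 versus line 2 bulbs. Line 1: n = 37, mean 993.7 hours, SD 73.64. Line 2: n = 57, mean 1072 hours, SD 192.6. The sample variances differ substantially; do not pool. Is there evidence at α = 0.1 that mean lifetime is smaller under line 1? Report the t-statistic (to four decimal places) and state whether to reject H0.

Let group 1 = line 1, group 2 = line 2. H0: μ_1 = μ_2; H1: μ_1 < μ_2 (Welch's two-sample t-test, left-tailed).
t = (x̄_1 − x̄_2)/√(s_1²/n_1 + s_2²/n_2) = (993.7 − 1072)/√(73.64²/37 + 192.6²/57) = -2.7729
Welch–Satterthwaite df ≈ 77.92
p-value = P(T ≤ -2.7729) ≈ 0.0035
Since p ≈ 0.0035 < α = 0.1, reject H0; the evidence is statistically significant.

t = -2.7729; reject H0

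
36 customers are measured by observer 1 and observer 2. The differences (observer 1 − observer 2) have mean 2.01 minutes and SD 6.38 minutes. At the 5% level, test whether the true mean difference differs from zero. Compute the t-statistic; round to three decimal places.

H0: μ_d = 0; H1: μ_d ≠ 0 (paired t-test on the differences, two-sided).
t = d̄/(s_d/√n) = 2.01/(6.38/√36) = 1.890
df = n − 1 = 35
Two-sided p-value ≈ 0.0670
Since p ≈ 0.0670 > α = 0.05, fail to reject H0; the data do not provide sufficient evidence against H0.

1.890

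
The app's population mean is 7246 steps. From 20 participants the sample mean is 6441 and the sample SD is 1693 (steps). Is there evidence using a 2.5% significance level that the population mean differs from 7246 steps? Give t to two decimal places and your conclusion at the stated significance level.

H0: μ = 7246; H1: μ ≠ 7246 (one-sample t-test, two-sided).
t = (x̄ − μ₀)/(s/√n) = (6441 − 7246)/(1693/√20) = -2.13
df = n − 1 = 19
Two-sided p-value ≈ 0.047
Since p ≈ 0.047 > α = 0.025, fail to reject H0; the evidence is not statistically significant.

t = -2.13; fail to reject H0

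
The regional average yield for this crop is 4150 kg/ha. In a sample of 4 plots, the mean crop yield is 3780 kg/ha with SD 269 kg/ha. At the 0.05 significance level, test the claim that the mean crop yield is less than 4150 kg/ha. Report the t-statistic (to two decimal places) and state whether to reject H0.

t = -2.75; reject H0

H0: μ = 4150; H1: μ < 4150 (one-sample t-test, left-tailed).
t = (x̄ − μ₀)/(s/√n) = (3780 − 4150)/(269/√4) = -2.75
df = n − 1 = 3
p-value = P(T ≤ -2.75) ≈ 0.0353
Since p ≈ 0.0353 < α = 0.05, reject H0; the data support H1.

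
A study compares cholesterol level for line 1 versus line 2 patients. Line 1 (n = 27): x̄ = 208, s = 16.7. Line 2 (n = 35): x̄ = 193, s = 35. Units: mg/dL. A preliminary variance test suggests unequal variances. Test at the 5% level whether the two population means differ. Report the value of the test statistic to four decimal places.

2.2279

Let group 1 = line 1, group 2 = line 2. H0: μ_1 = μ_2; H1: μ_1 ≠ μ_2 (Welch's two-sample t-test, two-sided).
t = (x̄_1 − x̄_2)/√(s_1²/n_1 + s_2²/n_2) = (208 − 193)/√(16.7²/27 + 35²/35) = 2.2279
Welch–Satterthwaite df ≈ 51.20
Two-sided p-value ≈ 0.030
Since p ≈ 0.030 < α = 0.05, reject H0; the evidence is statistically significant.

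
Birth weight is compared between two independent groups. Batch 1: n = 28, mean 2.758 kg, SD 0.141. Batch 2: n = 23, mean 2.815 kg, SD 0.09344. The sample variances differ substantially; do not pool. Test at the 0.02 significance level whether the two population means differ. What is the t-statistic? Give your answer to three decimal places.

Let group 1 = batch 1, group 2 = batch 2. H0: μ_1 = μ_2; H1: μ_1 ≠ μ_2 (Welch's two-sample t-test, two-sided).
t = (x̄_1 − x̄_2)/√(s_1²/n_1 + s_2²/n_2) = (2.758 − 2.815)/√(0.141²/28 + 0.09344²/23) = -1.727
Welch–Satterthwaite df ≈ 47.07
Two-sided p-value ≈ 0.091
Since p ≈ 0.091 > α = 0.02, fail to reject H0; the data do not provide sufficient evidence against H0.

-1.727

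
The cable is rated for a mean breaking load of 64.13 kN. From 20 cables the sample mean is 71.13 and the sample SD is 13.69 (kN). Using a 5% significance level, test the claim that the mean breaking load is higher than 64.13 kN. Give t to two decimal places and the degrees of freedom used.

H0: μ = 64.13; H1: μ > 64.13 (one-sample t-test, right-tailed).
t = (x̄ − μ₀)/(s/√n) = (71.13 − 64.13)/(13.69/√20) = 2.29
df = n − 1 = 19
p-value = P(T ≥ 2.29) ≈ 0.017
Since p ≈ 0.017 < α = 0.05, reject H0; the data support H1.

t = 2.29, df = 19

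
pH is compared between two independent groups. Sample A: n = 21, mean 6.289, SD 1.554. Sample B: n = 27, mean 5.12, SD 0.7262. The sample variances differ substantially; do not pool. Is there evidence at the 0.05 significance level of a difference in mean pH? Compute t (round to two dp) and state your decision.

t = 3.19; reject H0

Let group 1 = sample A, group 2 = sample B. H0: μ_1 = μ_2; H1: μ_1 ≠ μ_2 (Welch's two-sample t-test, two-sided).
t = (x̄_1 − x̄_2)/√(s_1²/n_1 + s_2²/n_2) = (6.289 − 5.12)/√(1.554²/21 + 0.7262²/27) = 3.19
Welch–Satterthwaite df ≈ 26.78
Two-sided p-value ≈ 0.0036
Since p ≈ 0.0036 < α = 0.05, reject H0; the data support H1.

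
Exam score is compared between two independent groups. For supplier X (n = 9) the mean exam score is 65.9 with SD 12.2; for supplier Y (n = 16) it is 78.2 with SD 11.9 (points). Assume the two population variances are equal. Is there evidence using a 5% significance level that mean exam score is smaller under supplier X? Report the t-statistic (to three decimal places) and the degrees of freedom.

t = -2.459, df = 23

Let group 1 = supplier X, group 2 = supplier Y. H0: μ_1 = μ_2; H1: μ_1 < μ_2 (two-sample pooled-variance t-test, left-tailed).
s_p² = [(9−1)·12.2² + (16−1)·11.9²]/(9+16−2) = 144.125
t = (65.9 − 78.2)/√[144.125·(1/9 + 1/16)] = -2.459
df = n₁ + n₂ − 2 = 23
p-value = P(T ≤ -2.459) ≈ 0.0109
Since p ≈ 0.0109 < α = 0.05, reject H0; the evidence is statistically significant.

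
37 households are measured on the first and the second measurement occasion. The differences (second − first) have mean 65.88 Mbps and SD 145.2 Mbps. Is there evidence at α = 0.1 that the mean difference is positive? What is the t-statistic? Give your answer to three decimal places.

2.760

H0: μ_d = 0; H1: μ_d > 0 (paired t-test on the differences, right-tailed).
t = d̄/(s_d/√n) = 65.88/(145.2/√37) = 2.760
df = n − 1 = 36
p-value = P(T ≥ 2.760) ≈ 0.005
Since p ≈ 0.005 < α = 0.1, reject H0; the data support H1.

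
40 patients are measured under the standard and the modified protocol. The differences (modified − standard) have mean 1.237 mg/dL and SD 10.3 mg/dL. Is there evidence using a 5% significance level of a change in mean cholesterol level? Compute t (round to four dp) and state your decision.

H0: μ_d = 0; H1: μ_d ≠ 0 (paired t-test on the differences, two-sided).
t = d̄/(s_d/√n) = 1.237/(10.3/√40) = 0.7596
df = n − 1 = 39
Two-sided p-value ≈ 0.4521
Since p ≈ 0.4521 > α = 0.05, fail to reject H0; the data do not provide sufficient evidence against H0.

t = 0.7596; fail to reject H0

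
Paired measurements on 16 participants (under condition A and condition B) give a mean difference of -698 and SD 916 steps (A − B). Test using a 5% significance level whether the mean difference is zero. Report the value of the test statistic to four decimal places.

-3.0480

H0: μ_d = 0; H1: μ_d ≠ 0 (paired t-test on the differences, two-sided).
t = d̄/(s_d/√n) = -698/(916/√16) = -3.0480
df = n − 1 = 15
Two-sided p-value ≈ 0.008
Since p ≈ 0.008 < α = 0.05, reject H0; the data support H1.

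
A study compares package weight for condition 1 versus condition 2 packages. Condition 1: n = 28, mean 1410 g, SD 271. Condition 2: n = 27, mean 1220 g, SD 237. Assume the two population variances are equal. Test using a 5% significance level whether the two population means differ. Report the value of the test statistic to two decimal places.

Let group 1 = condition 1, group 2 = condition 2. H0: μ_1 = μ_2; H1: μ_1 ≠ μ_2 (two-sample pooled-variance t-test, two-sided).
s_p² = [(28−1)·271² + (27−1)·237²]/(28+27−2) = 64967.9
t = (1410 − 1220)/√[64967.9·(1/28 + 1/27)] = 2.76
df = n₁ + n₂ − 2 = 53
Two-sided p-value ≈ 0.008
Since p ≈ 0.008 < α = 0.05, reject H0; the evidence is statistically significant.

2.76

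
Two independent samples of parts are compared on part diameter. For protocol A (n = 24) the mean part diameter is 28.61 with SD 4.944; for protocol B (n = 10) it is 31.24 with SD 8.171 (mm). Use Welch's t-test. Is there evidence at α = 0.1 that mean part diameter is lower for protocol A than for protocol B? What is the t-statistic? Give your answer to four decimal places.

-0.9481

Let group 1 = protocol A, group 2 = protocol B. H0: μ_1 = μ_2; H1: μ_1 < μ_2 (Welch's two-sample t-test, left-tailed).
t = (x̄_1 − x̄_2)/√(s_1²/n_1 + s_2²/n_2) = (28.61 − 31.24)/√(4.944²/24 + 8.171²/10) = -0.9481
Welch–Satterthwaite df ≈ 11.85
p-value = P(T ≤ -0.9481) ≈ 0.181
Since p ≈ 0.181 > α = 0.1, fail to reject H0; the data do not provide sufficient evidence against H0.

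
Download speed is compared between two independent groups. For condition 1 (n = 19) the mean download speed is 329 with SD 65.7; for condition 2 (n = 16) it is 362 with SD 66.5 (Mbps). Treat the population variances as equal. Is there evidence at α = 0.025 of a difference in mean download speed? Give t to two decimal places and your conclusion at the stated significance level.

Let group 1 = condition 1, group 2 = condition 2. H0: μ_1 = μ_2; H1: μ_1 ≠ μ_2 (two-sample pooled-variance t-test, two-sided).
s_p² = [(19−1)·65.7² + (16−1)·66.5²]/(19+16−2) = 4364.56
t = (329 − 362)/√[4364.56·(1/19 + 1/16)] = -1.47
df = n₁ + n₂ − 2 = 33
Two-sided p-value ≈ 0.1505
Since p ≈ 0.1505 > α = 0.025, fail to reject H0; the evidence is not statistically significant.

t = -1.47; fail to reject H0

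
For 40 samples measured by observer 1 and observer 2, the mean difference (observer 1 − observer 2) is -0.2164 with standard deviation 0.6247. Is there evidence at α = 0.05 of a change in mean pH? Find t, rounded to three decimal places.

-2.191

H0: μ_d = 0; H1: μ_d ≠ 0 (paired t-test on the differences, two-sided).
t = d̄/(s_d/√n) = -0.2164/(0.6247/√40) = -2.191
df = n − 1 = 39
Two-sided p-value ≈ 0.0345
Since p ≈ 0.0345 < α = 0.05, reject H0; the evidence is statistically significant.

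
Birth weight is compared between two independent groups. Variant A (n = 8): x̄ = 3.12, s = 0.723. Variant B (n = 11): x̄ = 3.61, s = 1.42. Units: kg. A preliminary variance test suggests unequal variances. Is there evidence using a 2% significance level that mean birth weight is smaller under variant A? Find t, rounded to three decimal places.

Let group 1 = variant A, group 2 = variant B. H0: μ_1 = μ_2; H1: μ_1 < μ_2 (Welch's two-sample t-test, left-tailed).
t = (x̄_1 − x̄_2)/√(s_1²/n_1 + s_2²/n_2) = (3.12 − 3.61)/√(0.723²/8 + 1.42²/11) = -0.983
Welch–Satterthwaite df ≈ 15.57
p-value = P(T ≤ -0.983) ≈ 0.1704
Since p ≈ 0.1704 > α = 0.02, fail to reject H0; the data do not provide sufficient evidence against H0.

-0.983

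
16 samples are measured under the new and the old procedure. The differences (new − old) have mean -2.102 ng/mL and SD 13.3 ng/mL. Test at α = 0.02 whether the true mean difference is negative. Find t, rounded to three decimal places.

H0: μ_d = 0; H1: μ_d < 0 (paired t-test on the differences, left-tailed).
t = d̄/(s_d/√n) = -2.102/(13.3/√16) = -0.632
df = n − 1 = 15
p-value = P(T ≤ -0.632) ≈ 0.2684
Since p ≈ 0.2684 > α = 0.02, fail to reject H0; the data do not provide sufficient evidence against H0.

-0.632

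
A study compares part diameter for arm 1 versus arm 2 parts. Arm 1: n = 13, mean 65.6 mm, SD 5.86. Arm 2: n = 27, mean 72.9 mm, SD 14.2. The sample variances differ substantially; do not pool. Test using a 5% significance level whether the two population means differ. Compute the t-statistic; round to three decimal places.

Let group 1 = arm 1, group 2 = arm 2. H0: μ_1 = μ_2; H1: μ_1 ≠ μ_2 (Welch's two-sample t-test, two-sided).
t = (x̄_1 − x̄_2)/√(s_1²/n_1 + s_2²/n_2) = (65.6 − 72.9)/√(5.86²/13 + 14.2²/27) = -2.296
Welch–Satterthwaite df ≈ 37.48
Two-sided p-value ≈ 0.0274
Since p ≈ 0.0274 < α = 0.05, reject H0; the evidence is statistically significant.

-2.296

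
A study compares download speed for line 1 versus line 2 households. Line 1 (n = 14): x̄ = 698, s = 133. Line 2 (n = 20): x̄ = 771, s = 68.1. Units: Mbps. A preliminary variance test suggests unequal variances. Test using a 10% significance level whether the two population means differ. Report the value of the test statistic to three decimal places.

Let group 1 = line 1, group 2 = line 2. H0: μ_1 = μ_2; H1: μ_1 ≠ μ_2 (Welch's two-sample t-test, two-sided).
t = (x̄_1 − x̄_2)/√(s_1²/n_1 + s_2²/n_2) = (698 − 771)/√(133²/14 + 68.1²/20) = -1.888
Welch–Satterthwaite df ≈ 17.80
Two-sided p-value ≈ 0.0755
Since p ≈ 0.0755 < α = 0.1, reject H0; the evidence is statistically significant.

-1.888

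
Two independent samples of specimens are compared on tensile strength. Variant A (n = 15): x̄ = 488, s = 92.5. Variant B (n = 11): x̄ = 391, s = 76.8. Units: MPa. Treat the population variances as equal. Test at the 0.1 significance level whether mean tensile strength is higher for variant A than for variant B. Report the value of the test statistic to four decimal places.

Let group 1 = variant A, group 2 = variant B. H0: μ_1 = μ_2; H1: μ_1 > μ_2 (two-sample pooled-variance t-test, right-tailed).
s_p² = [(15−1)·92.5² + (11−1)·76.8²]/(15+11−2) = 7448.75
t = (488 − 391)/√[7448.75·(1/15 + 1/11)] = 2.8313
df = n₁ + n₂ − 2 = 24
p-value = P(T ≥ 2.8313) ≈ 0.0046
Since p ≈ 0.0046 < α = 0.1, reject H0; the evidence is statistically significant.

2.8313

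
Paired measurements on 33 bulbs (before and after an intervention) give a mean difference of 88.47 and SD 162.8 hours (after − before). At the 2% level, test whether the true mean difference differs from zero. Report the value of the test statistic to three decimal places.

H0: μ_d = 0; H1: μ_d ≠ 0 (paired t-test on the differences, two-sided).
t = d̄/(s_d/√n) = 88.47/(162.8/√33) = 3.122
df = n − 1 = 32
Two-sided p-value ≈ 0.004
Since p ≈ 0.004 < α = 0.02, reject H0; the evidence is statistically significant.

3.122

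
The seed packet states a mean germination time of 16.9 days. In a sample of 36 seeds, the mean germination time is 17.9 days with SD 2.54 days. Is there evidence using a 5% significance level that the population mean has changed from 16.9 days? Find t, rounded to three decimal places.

H0: μ = 16.9; H1: μ ≠ 16.9 (one-sample t-test, two-sided).
t = (x̄ − μ₀)/(s/√n) = (17.9 − 16.9)/(2.54/√36) = 2.362
df = n − 1 = 35
Two-sided p-value ≈ 0.0239
Since p ≈ 0.0239 < α = 0.05, reject H0; the data support H1.

2.362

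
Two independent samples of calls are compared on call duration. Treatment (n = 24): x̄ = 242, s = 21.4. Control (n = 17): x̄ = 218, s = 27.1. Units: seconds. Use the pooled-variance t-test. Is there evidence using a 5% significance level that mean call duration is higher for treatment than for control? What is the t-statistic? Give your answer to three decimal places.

Let group 1 = treatment, group 2 = control. H0: μ_1 = μ_2; H1: μ_1 > μ_2 (two-sample pooled-variance t-test, right-tailed).
s_p² = [(24−1)·21.4² + (17−1)·27.1²]/(24+17−2) = 571.375
t = (242 − 218)/√[571.375·(1/24 + 1/17)] = 3.167
df = n₁ + n₂ − 2 = 39
p-value = P(T ≥ 3.167) ≈ 0.0015
Since p ≈ 0.0015 < α = 0.05, reject H0; the data support H1.

3.167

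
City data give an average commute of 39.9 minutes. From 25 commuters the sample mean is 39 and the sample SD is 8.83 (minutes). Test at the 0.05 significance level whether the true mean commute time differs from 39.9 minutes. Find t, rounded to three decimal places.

-0.510

H0: μ = 39.9; H1: μ ≠ 39.9 (one-sample t-test, two-sided).
t = (x̄ − μ₀)/(s/√n) = (39 − 39.9)/(8.83/√25) = -0.510
df = n − 1 = 24
Two-sided p-value ≈ 0.6150
Since p ≈ 0.6150 > α = 0.05, fail to reject H0; the data do not provide sufficient evidence against H0.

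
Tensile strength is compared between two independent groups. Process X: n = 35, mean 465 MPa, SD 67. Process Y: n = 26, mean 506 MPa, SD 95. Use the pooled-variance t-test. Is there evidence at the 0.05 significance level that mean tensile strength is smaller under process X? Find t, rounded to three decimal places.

Let group 1 = process X, group 2 = process Y. H0: μ_1 = μ_2; H1: μ_1 < μ_2 (two-sample pooled-variance t-test, left-tailed).
s_p² = [(35−1)·67² + (26−1)·95²]/(35+26−2) = 6411.03
t = (465 − 506)/√[6411.03·(1/35 + 1/26)] = -1.978
df = n₁ + n₂ − 2 = 59
p-value = P(T ≤ -1.978) ≈ 0.0263
Since p ≈ 0.0263 < α = 0.05, reject H0; the data support H1.

-1.978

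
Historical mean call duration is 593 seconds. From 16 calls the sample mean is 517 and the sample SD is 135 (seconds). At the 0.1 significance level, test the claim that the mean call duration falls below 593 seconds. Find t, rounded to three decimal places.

-2.252

H0: μ = 593; H1: μ < 593 (one-sample t-test, left-tailed).
t = (x̄ − μ₀)/(s/√n) = (517 − 593)/(135/√16) = -2.252
df = n − 1 = 15
p-value = P(T ≤ -2.252) ≈ 0.020
Since p ≈ 0.020 < α = 0.1, reject H0; the evidence is statistically significant.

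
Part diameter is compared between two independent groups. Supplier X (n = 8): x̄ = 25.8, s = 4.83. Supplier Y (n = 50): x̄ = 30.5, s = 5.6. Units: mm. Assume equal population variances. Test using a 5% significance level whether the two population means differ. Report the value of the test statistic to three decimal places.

-2.240

Let group 1 = supplier X, group 2 = supplier Y. H0: μ_1 = μ_2; H1: μ_1 ≠ μ_2 (two-sample pooled-variance t-test, two-sided).
s_p² = [(8−1)·4.83² + (50−1)·5.6²]/(8+50−2) = 30.3561
t = (25.8 − 30.5)/√[30.3561·(1/8 + 1/50)] = -2.240
df = n₁ + n₂ − 2 = 56
Two-sided p-value ≈ 0.0291
Since p ≈ 0.0291 < α = 0.05, reject H0; the data support H1.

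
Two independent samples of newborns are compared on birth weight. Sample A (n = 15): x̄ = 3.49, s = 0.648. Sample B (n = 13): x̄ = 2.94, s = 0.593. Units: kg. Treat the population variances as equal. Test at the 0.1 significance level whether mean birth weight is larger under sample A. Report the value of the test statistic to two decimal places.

Let group 1 = sample A, group 2 = sample B. H0: μ_1 = μ_2; H1: μ_1 > μ_2 (two-sample pooled-variance t-test, right-tailed).
s_p² = [(15−1)·0.648² + (13−1)·0.593²]/(15+13−2) = 0.388402
t = (3.49 − 2.94)/√[0.388402·(1/15 + 1/13)] = 2.33
df = n₁ + n₂ − 2 = 26
p-value = P(T ≥ 2.33) ≈ 0.0140
Since p ≈ 0.0140 < α = 0.1, reject H0; the data support H1.

2.33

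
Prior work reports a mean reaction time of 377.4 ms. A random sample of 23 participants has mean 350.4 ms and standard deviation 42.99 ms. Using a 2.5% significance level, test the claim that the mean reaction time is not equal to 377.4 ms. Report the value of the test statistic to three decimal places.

-3.012

H0: μ = 377.4; H1: μ ≠ 377.4 (one-sample t-test, two-sided).
t = (x̄ − μ₀)/(s/√n) = (350.4 − 377.4)/(42.99/√23) = -3.012
df = n − 1 = 22
Two-sided p-value ≈ 0.0064
Since p ≈ 0.0064 < α = 0.025, reject H0; the evidence is statistically significant.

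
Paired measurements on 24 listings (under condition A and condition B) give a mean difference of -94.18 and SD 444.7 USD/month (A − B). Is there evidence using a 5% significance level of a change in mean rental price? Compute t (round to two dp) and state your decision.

t = -1.04; fail to reject H0

H0: μ_d = 0; H1: μ_d ≠ 0 (paired t-test on the differences, two-sided).
t = d̄/(s_d/√n) = -94.18/(444.7/√24) = -1.04
df = n − 1 = 23
Two-sided p-value ≈ 0.310
Since p ≈ 0.310 > α = 0.05, fail to reject H0; the data do not provide sufficient evidence against H0.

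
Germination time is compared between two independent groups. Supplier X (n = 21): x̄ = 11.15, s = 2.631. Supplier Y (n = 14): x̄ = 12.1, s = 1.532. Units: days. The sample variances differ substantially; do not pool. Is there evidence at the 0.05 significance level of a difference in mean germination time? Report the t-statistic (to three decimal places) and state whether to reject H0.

Let group 1 = supplier X, group 2 = supplier Y. H0: μ_1 = μ_2; H1: μ_1 ≠ μ_2 (Welch's two-sample t-test, two-sided).
t = (x̄_1 − x̄_2)/√(s_1²/n_1 + s_2²/n_2) = (11.15 − 12.1)/√(2.631²/21 + 1.532²/14) = -1.347
Welch–Satterthwaite df ≈ 32.56
Two-sided p-value ≈ 0.1872
Since p ≈ 0.1872 > α = 0.05, fail to reject H0; the data do not provide sufficient evidence against H0.

t = -1.347; fail to reject H0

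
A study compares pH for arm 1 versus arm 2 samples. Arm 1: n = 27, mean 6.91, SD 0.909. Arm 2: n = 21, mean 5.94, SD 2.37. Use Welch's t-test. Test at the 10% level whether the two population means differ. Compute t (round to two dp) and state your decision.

Let group 1 = arm 1, group 2 = arm 2. H0: μ_1 = μ_2; H1: μ_1 ≠ μ_2 (Welch's two-sample t-test, two-sided).
t = (x̄_1 − x̄_2)/√(s_1²/n_1 + s_2²/n_2) = (6.91 − 5.94)/√(0.909²/27 + 2.37²/21) = 1.78
Welch–Satterthwaite df ≈ 24.59
Two-sided p-value ≈ 0.088
Since p ≈ 0.088 < α = 0.1, reject H0; the evidence is statistically significant.

t = 1.78; reject H0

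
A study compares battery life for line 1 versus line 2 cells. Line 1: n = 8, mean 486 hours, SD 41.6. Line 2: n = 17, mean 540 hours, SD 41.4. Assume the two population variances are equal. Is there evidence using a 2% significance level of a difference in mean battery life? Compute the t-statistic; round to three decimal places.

-3.038

Let group 1 = line 1, group 2 = line 2. H0: μ_1 = μ_2; H1: μ_1 ≠ μ_2 (two-sample pooled-variance t-test, two-sided).
s_p² = [(8−1)·41.6² + (17−1)·41.4²]/(8+17−2) = 1719.01
t = (486 − 540)/√[1719.01·(1/8 + 1/17)] = -3.038
df = n₁ + n₂ − 2 = 23
Two-sided p-value ≈ 0.006
Since p ≈ 0.006 < α = 0.02, reject H0; the data support H1.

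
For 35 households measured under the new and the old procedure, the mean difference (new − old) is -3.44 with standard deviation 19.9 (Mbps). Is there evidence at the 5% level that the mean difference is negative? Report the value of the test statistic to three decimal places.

-1.023

H0: μ_d = 0; H1: μ_d < 0 (paired t-test on the differences, left-tailed).
t = d̄/(s_d/√n) = -3.44/(19.9/√35) = -1.023
df = n − 1 = 34
p-value = P(T ≤ -1.023) ≈ 0.1568
Since p ≈ 0.1568 > α = 0.05, fail to reject H0; the evidence is not statistically significant.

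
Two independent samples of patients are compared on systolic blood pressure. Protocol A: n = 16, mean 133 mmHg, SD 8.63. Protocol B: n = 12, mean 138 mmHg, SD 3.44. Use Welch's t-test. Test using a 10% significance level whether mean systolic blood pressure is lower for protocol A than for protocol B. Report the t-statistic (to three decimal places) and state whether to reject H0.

Let group 1 = protocol A, group 2 = protocol B. H0: μ_1 = μ_2; H1: μ_1 < μ_2 (Welch's two-sample t-test, left-tailed).
t = (x̄_1 − x̄_2)/√(s_1²/n_1 + s_2²/n_2) = (133 − 138)/√(8.63²/16 + 3.44²/12) = -2.105
Welch–Satterthwaite df ≈ 20.76
p-value = P(T ≤ -2.105) ≈ 0.0238
Since p ≈ 0.0238 < α = 0.1, reject H0; the evidence is statistically significant.

t = -2.105; reject H0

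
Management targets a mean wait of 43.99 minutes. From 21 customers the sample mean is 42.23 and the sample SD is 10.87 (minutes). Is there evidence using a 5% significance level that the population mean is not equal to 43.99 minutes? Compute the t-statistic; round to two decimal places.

H0: μ = 43.99; H1: μ ≠ 43.99 (one-sample t-test, two-sided).
t = (x̄ − μ₀)/(s/√n) = (42.23 − 43.99)/(10.87/√21) = -0.74
df = n − 1 = 20
Two-sided p-value ≈ 0.467
Since p ≈ 0.467 > α = 0.05, fail to reject H0; the data do not provide sufficient evidence against H0.

-0.74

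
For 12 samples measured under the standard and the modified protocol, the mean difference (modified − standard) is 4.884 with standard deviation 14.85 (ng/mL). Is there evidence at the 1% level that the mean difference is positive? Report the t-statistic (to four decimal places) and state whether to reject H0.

H0: μ_d = 0; H1: μ_d > 0 (paired t-test on the differences, right-tailed).
t = d̄/(s_d/√n) = 4.884/(14.85/√12) = 1.1393
df = n − 1 = 11
p-value = P(T ≥ 1.1393) ≈ 0.1394
Since p ≈ 0.1394 > α = 0.01, fail to reject H0; the evidence is not statistically significant.

t = 1.1393; fail to reject H0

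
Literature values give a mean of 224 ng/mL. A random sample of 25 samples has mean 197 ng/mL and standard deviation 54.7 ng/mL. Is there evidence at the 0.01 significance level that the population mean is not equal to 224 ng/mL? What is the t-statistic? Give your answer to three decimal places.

H0: μ = 224; H1: μ ≠ 224 (one-sample t-test, two-sided).
t = (x̄ − μ₀)/(s/√n) = (197 − 224)/(54.7/√25) = -2.468
df = n − 1 = 24
Two-sided p-value ≈ 0.021
Since p ≈ 0.021 > α = 0.01, fail to reject H0; the data do not provide sufficient evidence against H0.

-2.468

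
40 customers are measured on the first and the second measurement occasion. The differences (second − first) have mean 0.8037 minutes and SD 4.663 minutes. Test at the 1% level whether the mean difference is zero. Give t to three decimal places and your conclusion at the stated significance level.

H0: μ_d = 0; H1: μ_d ≠ 0 (paired t-test on the differences, two-sided).
t = d̄/(s_d/√n) = 0.8037/(4.663/√40) = 1.090
df = n − 1 = 39
Two-sided p-value ≈ 0.2824
Since p ≈ 0.2824 > α = 0.01, fail to reject H0; the data do not provide sufficient evidence against H0.

t = 1.090; fail to reject H0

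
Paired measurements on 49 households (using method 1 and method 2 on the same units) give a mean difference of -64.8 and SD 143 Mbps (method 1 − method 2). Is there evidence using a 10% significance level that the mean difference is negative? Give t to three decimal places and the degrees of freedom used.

t = -3.172, df = 48

H0: μ_d = 0; H1: μ_d < 0 (paired t-test on the differences, left-tailed).
t = d̄/(s_d/√n) = -64.8/(143/√49) = -3.172
df = n − 1 = 48
p-value = P(T ≤ -3.172) ≈ 0.0013
Since p ≈ 0.0013 < α = 0.1, reject H0; the evidence is statistically significant.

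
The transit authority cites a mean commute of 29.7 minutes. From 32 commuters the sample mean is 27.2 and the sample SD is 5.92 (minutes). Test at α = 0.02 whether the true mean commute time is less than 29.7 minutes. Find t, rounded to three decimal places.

-2.389

H0: μ = 29.7; H1: μ < 29.7 (one-sample t-test, left-tailed).
t = (x̄ − μ₀)/(s/√n) = (27.2 − 29.7)/(5.92/√32) = -2.389
df = n − 1 = 31
p-value = P(T ≤ -2.389) ≈ 0.012
Since p ≈ 0.012 < α = 0.02, reject H0; the data support H1.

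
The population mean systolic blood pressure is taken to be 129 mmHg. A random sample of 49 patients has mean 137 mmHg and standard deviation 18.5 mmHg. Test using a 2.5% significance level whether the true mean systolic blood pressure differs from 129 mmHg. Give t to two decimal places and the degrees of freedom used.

H0: μ = 129; H1: μ ≠ 129 (one-sample t-test, two-sided).
t = (x̄ − μ₀)/(s/√n) = (137 − 129)/(18.5/√49) = 3.03
df = n − 1 = 48
Two-sided p-value ≈ 0.004
Since p ≈ 0.004 < α = 0.025, reject H0; the data support H1.

t = 3.03, df = 48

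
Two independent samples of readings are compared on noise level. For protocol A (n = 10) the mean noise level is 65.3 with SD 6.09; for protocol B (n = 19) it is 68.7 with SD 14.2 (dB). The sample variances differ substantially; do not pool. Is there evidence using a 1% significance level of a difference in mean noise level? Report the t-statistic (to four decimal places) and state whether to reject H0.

Let group 1 = protocol A, group 2 = protocol B. H0: μ_1 = μ_2; H1: μ_1 ≠ μ_2 (Welch's two-sample t-test, two-sided).
t = (x̄_1 − x̄_2)/√(s_1²/n_1 + s_2²/n_2) = (65.3 − 68.7)/√(6.09²/10 + 14.2²/19) = -0.8984
Welch–Satterthwaite df ≈ 26.34
Two-sided p-value ≈ 0.3771
Since p ≈ 0.3771 > α = 0.01, fail to reject H0; the evidence is not statistically significant.

t = -0.8984; fail to reject H0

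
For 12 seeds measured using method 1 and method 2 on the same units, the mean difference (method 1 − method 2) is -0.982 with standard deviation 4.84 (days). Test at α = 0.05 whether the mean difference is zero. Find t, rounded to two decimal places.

H0: μ_d = 0; H1: μ_d ≠ 0 (paired t-test on the differences, two-sided).
t = d̄/(s_d/√n) = -0.982/(4.84/√12) = -0.70
df = n − 1 = 11
Two-sided p-value ≈ 0.4968
Since p ≈ 0.4968 > α = 0.05, fail to reject H0; the data do not provide sufficient evidence against H0.

-0.70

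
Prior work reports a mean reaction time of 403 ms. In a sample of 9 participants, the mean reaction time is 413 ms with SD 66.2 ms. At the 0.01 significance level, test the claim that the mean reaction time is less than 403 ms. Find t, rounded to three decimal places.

H0: μ = 403; H1: μ < 403 (one-sample t-test, left-tailed).
t = (x̄ − μ₀)/(s/√n) = (413 − 403)/(66.2/√9) = 0.453
df = n − 1 = 8
p-value = P(T ≤ 0.453) ≈ 0.6688
Since p ≈ 0.6688 > α = 0.01, fail to reject H0; the evidence is not statistically significant.

0.453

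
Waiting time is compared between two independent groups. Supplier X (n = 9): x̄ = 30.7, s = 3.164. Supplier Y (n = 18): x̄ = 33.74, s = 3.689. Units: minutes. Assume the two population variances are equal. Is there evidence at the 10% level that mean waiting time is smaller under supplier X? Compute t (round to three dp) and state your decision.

t = -2.110; reject H0

Let group 1 = supplier X, group 2 = supplier Y. H0: μ_1 = μ_2; H1: μ_1 < μ_2 (two-sample pooled-variance t-test, left-tailed).
s_p² = [(9−1)·3.164² + (18−1)·3.689²]/(9+18−2) = 12.4574
t = (30.7 − 33.74)/√[12.4574·(1/9 + 1/18)] = -2.110
df = n₁ + n₂ − 2 = 25
p-value = P(T ≤ -2.110) ≈ 0.023
Since p ≈ 0.023 < α = 0.1, reject H0; the data support H1.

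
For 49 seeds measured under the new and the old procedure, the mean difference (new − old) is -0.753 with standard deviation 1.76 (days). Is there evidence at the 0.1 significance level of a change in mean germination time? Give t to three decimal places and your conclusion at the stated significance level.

t = -2.995; reject H0

H0: μ_d = 0; H1: μ_d ≠ 0 (paired t-test on the differences, two-sided).
t = d̄/(s_d/√n) = -0.753/(1.76/√49) = -2.995
df = n − 1 = 48
Two-sided p-value ≈ 0.004
Since p ≈ 0.004 < α = 0.1, reject H0; the evidence is statistically significant.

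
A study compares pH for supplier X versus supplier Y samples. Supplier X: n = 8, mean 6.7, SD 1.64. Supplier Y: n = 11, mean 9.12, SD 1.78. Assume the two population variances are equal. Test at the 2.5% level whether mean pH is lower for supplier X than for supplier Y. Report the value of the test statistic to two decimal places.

Let group 1 = supplier X, group 2 = supplier Y. H0: μ_1 = μ_2; H1: μ_1 < μ_2 (two-sample pooled-variance t-test, left-tailed).
s_p² = [(8−1)·1.64² + (11−1)·1.78²]/(8+11−2) = 2.97125
t = (6.7 − 9.12)/√[2.97125·(1/8 + 1/11)] = -3.02
df = n₁ + n₂ − 2 = 17
p-value = P(T ≤ -3.02) ≈ 0.004
Since p ≈ 0.004 < α = 0.025, reject H0; the data support H1.

-3.02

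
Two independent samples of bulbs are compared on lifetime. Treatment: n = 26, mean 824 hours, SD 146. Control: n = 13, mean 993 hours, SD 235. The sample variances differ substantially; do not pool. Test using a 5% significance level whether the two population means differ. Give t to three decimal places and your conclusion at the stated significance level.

Let group 1 = treatment, group 2 = control. H0: μ_1 = μ_2; H1: μ_1 ≠ μ_2 (Welch's two-sample t-test, two-sided).
t = (x̄_1 − x̄_2)/√(s_1²/n_1 + s_2²/n_2) = (824 − 993)/√(146²/26 + 235²/13) = -2.374
Welch–Satterthwaite df ≈ 16.78
Two-sided p-value ≈ 0.030
Since p ≈ 0.030 < α = 0.05, reject H0; the evidence is statistically significant.

t = -2.374; reject H0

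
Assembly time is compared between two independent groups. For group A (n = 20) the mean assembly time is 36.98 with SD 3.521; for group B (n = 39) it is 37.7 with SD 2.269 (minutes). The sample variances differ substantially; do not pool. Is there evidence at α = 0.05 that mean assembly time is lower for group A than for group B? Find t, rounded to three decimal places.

-0.830

Let group 1 = group A, group 2 = group B. H0: μ_1 = μ_2; H1: μ_1 < μ_2 (Welch's two-sample t-test, left-tailed).
t = (x̄_1 − x̄_2)/√(s_1²/n_1 + s_2²/n_2) = (36.98 − 37.7)/√(3.521²/20 + 2.269²/39) = -0.830
Welch–Satterthwaite df ≈ 27.33
p-value = P(T ≤ -0.830) ≈ 0.207
Since p ≈ 0.207 > α = 0.05, fail to reject H0; the evidence is not statistically significant.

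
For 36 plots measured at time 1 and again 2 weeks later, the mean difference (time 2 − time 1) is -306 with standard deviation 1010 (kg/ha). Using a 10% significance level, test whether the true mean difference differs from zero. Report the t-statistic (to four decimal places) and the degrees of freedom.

t = -1.8178, df = 35

H0: μ_d = 0; H1: μ_d ≠ 0 (paired t-test on the differences, two-sided).
t = d̄/(s_d/√n) = -306/(1010/√36) = -1.8178
df = n − 1 = 35
Two-sided p-value ≈ 0.078
Since p ≈ 0.078 < α = 0.1, reject H0; the data support H1.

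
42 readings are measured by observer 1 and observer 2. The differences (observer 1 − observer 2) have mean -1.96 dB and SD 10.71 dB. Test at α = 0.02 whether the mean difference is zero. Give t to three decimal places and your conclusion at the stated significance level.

H0: μ_d = 0; H1: μ_d ≠ 0 (paired t-test on the differences, two-sided).
t = d̄/(s_d/√n) = -1.96/(10.71/√42) = -1.186
df = n − 1 = 41
Two-sided p-value ≈ 0.242
Since p ≈ 0.242 > α = 0.02, fail to reject H0; the evidence is not statistically significant.

t = -1.186; fail to reject H0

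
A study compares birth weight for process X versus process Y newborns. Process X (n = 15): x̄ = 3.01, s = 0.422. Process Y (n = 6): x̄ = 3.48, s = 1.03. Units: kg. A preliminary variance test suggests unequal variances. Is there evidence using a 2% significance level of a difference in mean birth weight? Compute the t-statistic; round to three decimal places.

-1.082

Let group 1 = process X, group 2 = process Y. H0: μ_1 = μ_2; H1: μ_1 ≠ μ_2 (Welch's two-sample t-test, two-sided).
t = (x̄_1 − x̄_2)/√(s_1²/n_1 + s_2²/n_2) = (3.01 − 3.48)/√(0.422²/15 + 1.03²/6) = -1.082
Welch–Satterthwaite df ≈ 5.68
Two-sided p-value ≈ 0.323
Since p ≈ 0.323 > α = 0.02, fail to reject H0; the evidence is not statistically significant.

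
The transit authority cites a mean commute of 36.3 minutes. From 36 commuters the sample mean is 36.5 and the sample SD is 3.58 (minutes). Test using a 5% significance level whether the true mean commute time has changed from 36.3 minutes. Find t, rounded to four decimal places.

H0: μ = 36.3; H1: μ ≠ 36.3 (one-sample t-test, two-sided).
t = (x̄ − μ₀)/(s/√n) = (36.5 − 36.3)/(3.58/√36) = 0.3352
df = n − 1 = 35
Two-sided p-value ≈ 0.7395
Since p ≈ 0.7395 > α = 0.05, fail to reject H0; the evidence is not statistically significant.

0.3352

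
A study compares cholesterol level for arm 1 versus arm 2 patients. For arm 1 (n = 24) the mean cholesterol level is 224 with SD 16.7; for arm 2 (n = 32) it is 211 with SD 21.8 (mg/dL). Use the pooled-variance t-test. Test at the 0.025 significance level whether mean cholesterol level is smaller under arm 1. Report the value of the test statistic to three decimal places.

2.433

Let group 1 = arm 1, group 2 = arm 2. H0: μ_1 = μ_2; H1: μ_1 < μ_2 (two-sample pooled-variance t-test, left-tailed).
s_p² = [(24−1)·16.7² + (32−1)·21.8²]/(24+32−2) = 391.609
t = (224 − 211)/√[391.609·(1/24 + 1/32)] = 2.433
df = n₁ + n₂ − 2 = 54
p-value = P(T ≤ 2.433) ≈ 0.9908
Since p ≈ 0.9908 > α = 0.025, fail to reject H0; the data do not provide sufficient evidence against H0.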